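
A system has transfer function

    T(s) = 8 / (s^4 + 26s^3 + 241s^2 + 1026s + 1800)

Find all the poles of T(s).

The poles are the roots of the denominator s^4 + 26s^3 + 241s^2 + 1026s + 1800 = 0.
Trying s = -6: the polynomial evaluates to 0, so (s + 6) is a factor.
Dividing out leaves s^3 + 20s^2 + 121s + 300 = 0.
This factors further as (s^2 + 8s + 25)(s + 12) = 0.

s = -4 ± 3j, -6, -12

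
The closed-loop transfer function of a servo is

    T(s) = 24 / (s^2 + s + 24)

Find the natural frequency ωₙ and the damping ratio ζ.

Compare the denominator to the standard form s^2 + 2ζωₙs + ωₙ².
ωₙ² = 24, so ωₙ = √24 ≈ 4.899 rad/s.
2ζωₙ = 1, so ζ = 1/(2·√24) ≈ 0.1021.

ωₙ ≈ 4.899 rad/s, ζ ≈ 0.1021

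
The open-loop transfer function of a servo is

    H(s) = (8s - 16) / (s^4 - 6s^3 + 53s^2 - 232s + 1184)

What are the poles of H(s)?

s = 4 ± 4j, -1 ± 6j

The poles are the roots of the denominator s^4 - 6s^3 + 53s^2 - 232s + 1184 = 0.
No real roots exist; factor into two real quadratics: (s^2 - 8s + 32)(s^2 + 2s + 37) = 0.
Each quadratic gives a conjugate pair via the quadratic formula.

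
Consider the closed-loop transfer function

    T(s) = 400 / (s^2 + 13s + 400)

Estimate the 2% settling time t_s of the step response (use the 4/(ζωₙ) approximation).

t_s ≈ 0.6154 s

Comparing s^2 + 13s + 400 to s^2 + 2ζωₙs + ωₙ²: ωₙ = 20 rad/s and ζ = 13/(2·20) = 0.325.
ζωₙ = 13/2 = 6.5, so t_s ≈ 4/(ζωₙ) = 4/6.5 ≈ 0.6154 s.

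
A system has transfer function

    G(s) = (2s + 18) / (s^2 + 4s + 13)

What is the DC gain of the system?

G(0) = 18/13 ≈ 1.385

Set s = 0: G(0) = (18) / (13) = 18/13.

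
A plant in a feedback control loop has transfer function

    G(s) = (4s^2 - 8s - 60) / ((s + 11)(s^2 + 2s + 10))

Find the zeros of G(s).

s = 5, -3

Set the numerator to zero: 4s^2 - 8s - 60 = 0, i.e. 4·(s^2 - 2s - 15) = 0.
Factoring: (s - 5)(s + 3) = 0.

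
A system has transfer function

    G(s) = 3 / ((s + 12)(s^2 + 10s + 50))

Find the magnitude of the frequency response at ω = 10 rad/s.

|G(j10)| ≈ 0.001718

Substitute s = j10: numerator = 3, denominator = -1600 + j700.
|G(j10)| = |3| / |-1600 + j700| = 3 / 1746.4 ≈ 0.001718.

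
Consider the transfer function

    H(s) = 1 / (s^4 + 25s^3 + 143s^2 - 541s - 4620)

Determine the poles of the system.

s = -7, 5, -11, -12

The poles are the roots of the denominator s^4 + 25s^3 + 143s^2 - 541s - 4620 = 0.
Trying s = -7: the polynomial evaluates to 0, so (s + 7) is a factor.
Dividing out leaves s^3 + 18s^2 + 17s - 660 = 0.
This factors further as (s - 5)(s + 11)(s + 12) = 0.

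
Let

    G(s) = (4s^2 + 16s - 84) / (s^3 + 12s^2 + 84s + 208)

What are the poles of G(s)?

s = -4 ± 6j, -4

The poles are the roots of the denominator s^3 + 12s^2 + 84s + 208 = 0.
Trying s = -4: the polynomial evaluates to 0, so (s + 4) is a factor.
Dividing out leaves s^2 + 8s + 52 = 0.
The quadratic formula then gives s = -4 ± 6j.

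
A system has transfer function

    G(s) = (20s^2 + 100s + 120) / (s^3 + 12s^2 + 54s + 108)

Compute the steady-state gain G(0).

Set s = 0: G(0) = (120) / (108) = 10/9.

G(0) = 10/9 ≈ 1.111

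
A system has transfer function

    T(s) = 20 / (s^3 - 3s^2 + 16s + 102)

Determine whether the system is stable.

unstable

The denominator s^3 - 3s^2 + 16s + 102 factors as (s + 3)(s^2 - 6s + 34), giving poles at s = -3, 3 + 5j, 3 - 5j.
Since the pole(s) at s = 3 + 5j, 3 - 5j lie in the right half-plane, the system is unstable.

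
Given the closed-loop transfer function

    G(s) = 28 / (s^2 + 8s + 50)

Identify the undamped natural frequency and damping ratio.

ωₙ ≈ 7.071 rad/s, ζ ≈ 0.5657

Compare the denominator to the standard form s^2 + 2ζωₙs + ωₙ².
ωₙ² = 50, so ωₙ = √50 ≈ 7.071 rad/s.
2ζωₙ = 8, so ζ = 8/(2·√50) ≈ 0.5657.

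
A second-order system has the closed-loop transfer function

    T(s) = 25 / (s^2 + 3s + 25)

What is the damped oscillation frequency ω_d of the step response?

Comparing s^2 + 3s + 25 to s^2 + 2ζωₙs + ωₙ²: ωₙ = 5 rad/s and ζ = 3/(2·5) = 0.3.
ζωₙ = 3/2 = 1.5, so ω_d = ωₙ√(1−ζ²) = √(ωₙ² − (ζωₙ)²) = √(25 − 1.5²) = √22.75 ≈ 4.770 rad/s.

ω_d ≈ 4.770 rad/s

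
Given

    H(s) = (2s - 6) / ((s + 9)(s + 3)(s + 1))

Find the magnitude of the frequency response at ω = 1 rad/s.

|H(j1)| ≈ 0.1562

Substitute s = j1: numerator = -6 + j2, denominator = 14 + j38.
|H(j1)| = |-6 + j2| / |14 + j38| = 6.3246 / 40.497 ≈ 0.1562.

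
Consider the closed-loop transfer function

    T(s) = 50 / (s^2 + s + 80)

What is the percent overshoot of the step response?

%OS ≈ 83.9%

Comparing s^2 + s + 80 to s^2 + 2ζωₙs + ωₙ²: ωₙ = √80 ≈ 8.944 rad/s and ζ = 1/(2·√80) ≈ 0.05590.
%OS = 100·exp(−πζ/√(1−ζ²)) = 100·exp(−π·0.05590/√(1−0.05590²)) ≈ 83.9%.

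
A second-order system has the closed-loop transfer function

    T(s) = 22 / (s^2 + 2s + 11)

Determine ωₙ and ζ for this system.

Compare the denominator to the standard form s^2 + 2ζωₙs + ωₙ².
ωₙ² = 11, so ωₙ = √11 ≈ 3.317 rad/s.
2ζωₙ = 2, so ζ = 2/(2·√11) ≈ 0.3015.

ωₙ ≈ 3.317 rad/s, ζ ≈ 0.3015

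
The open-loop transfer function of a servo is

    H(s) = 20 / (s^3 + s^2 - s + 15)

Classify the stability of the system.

unstable

The denominator s^3 + s^2 - s + 15 factors as (s + 3)(s^2 - 2s + 5), giving poles at s = -3, 1 ± 2j.
Since the pole(s) at s = 1 ± 2j lie in the right half-plane, the system is unstable.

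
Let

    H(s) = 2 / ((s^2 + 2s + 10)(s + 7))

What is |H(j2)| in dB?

|H(j2)|_dB ≈ -28.4 dB

Substitute s = j2: numerator = 2, denominator = 34 + j40.
|H(j2)| = |2| / |34 + j40| = 2 / 52.498 ≈ 0.03810.
In decibels: 20·log₁₀(0.03810) ≈ -28.4 dB.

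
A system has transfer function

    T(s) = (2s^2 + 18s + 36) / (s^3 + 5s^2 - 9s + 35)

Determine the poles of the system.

s = 1 ± 2j, -7

The poles are the roots of the denominator s^3 + 5s^2 - 9s + 35 = 0.
Trying s = -7: the polynomial evaluates to 0, so (s + 7) is a factor.
Dividing out leaves s^2 - 2s + 5 = 0.
The quadratic formula then gives s = 1 ± 2j.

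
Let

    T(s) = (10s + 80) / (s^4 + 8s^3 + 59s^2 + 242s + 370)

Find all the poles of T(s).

s = -3 + j, -3 - j, -1 + 6j, -1 - 6j

The poles are the roots of the denominator s^4 + 8s^3 + 59s^2 + 242s + 370 = 0.
No real roots exist; factor into two real quadratics: (s^2 + 6s + 10)(s^2 + 2s + 37) = 0.
Each quadratic gives a conjugate pair via the quadratic formula.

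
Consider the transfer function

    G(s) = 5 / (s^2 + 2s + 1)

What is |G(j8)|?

|G(j8)| ≈ 0.07692

Substitute s = j8: numerator = 5, denominator = -63 + j16.
|G(j8)| = |5| / |-63 + j16| = 5 / 65 ≈ 0.07692.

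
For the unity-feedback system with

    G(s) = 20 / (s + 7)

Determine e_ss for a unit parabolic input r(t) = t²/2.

G(s) has no poles at the origin.
This is a Type 0 system; Ka = lim_{s→0} s^2·G(s) = 0, so the steady-state error for a parabola input is infinite.

e_ss = ∞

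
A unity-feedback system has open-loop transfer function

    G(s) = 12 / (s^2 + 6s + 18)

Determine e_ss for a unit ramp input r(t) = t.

G(s) has no poles at the origin.
This is a Type 0 system; Kv = lim_{s→0} s·G(s) = 0, so the steady-state error for a ramp input is infinite.

e_ss = ∞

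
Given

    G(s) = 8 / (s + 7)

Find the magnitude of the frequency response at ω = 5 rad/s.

|G(j5)| ≈ 0.9300

Substitute s = j5: numerator = 8, denominator = 7 + j5.
|G(j5)| = |8| / |7 + j5| = 8 / 8.6023 ≈ 0.9300.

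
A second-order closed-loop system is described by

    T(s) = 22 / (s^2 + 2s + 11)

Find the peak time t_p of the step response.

Comparing s^2 + 2s + 11 to s^2 + 2ζωₙs + ωₙ²: ωₙ = √11 ≈ 3.317 rad/s and ζ = 2/(2·√11) ≈ 0.3015.
ζωₙ = 2/2 = 1, so ω_d = ωₙ√(1−ζ²) = √(ωₙ² − (ζωₙ)²) = √(11 − 1²) = √10 ≈ 3.162 rad/s.
t_p = π/ω_d = π/3.162 ≈ 0.9935 s.

t_p ≈ 0.9935 s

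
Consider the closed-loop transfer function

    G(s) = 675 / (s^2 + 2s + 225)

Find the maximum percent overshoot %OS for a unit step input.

%OS ≈ 81.1%

Comparing s^2 + 2s + 225 to s^2 + 2ζωₙs + ωₙ²: ωₙ = 15 rad/s and ζ = 2/(2·15) ≈ 0.06667.
%OS = 100·exp(−πζ/√(1−ζ²)) = 100·exp(−π·0.06667/√(1−0.06667²)) ≈ 81.1%.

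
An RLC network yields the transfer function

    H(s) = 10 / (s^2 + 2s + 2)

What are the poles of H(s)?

s = -1 + j, -1 - j

The poles are the roots of the denominator s^2 + 2s + 2 = 0.
Using the quadratic formula: s = (-2 ± √(-4))/2 = -1 ± 1j.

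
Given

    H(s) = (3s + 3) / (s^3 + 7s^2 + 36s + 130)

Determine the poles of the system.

s = -1 ± 5j, -5

The poles are the roots of the denominator s^3 + 7s^2 + 36s + 130 = 0.
Trying s = -5: the polynomial evaluates to 0, so (s + 5) is a factor.
Dividing out leaves s^2 + 2s + 26 = 0.
The quadratic formula then gives s = -1 ± 5j.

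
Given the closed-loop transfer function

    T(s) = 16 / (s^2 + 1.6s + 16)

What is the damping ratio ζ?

Compare the denominator to the standard form s^2 + 2ζωₙs + ωₙ².
ωₙ² = 16, so ωₙ = 4 rad/s.
2ζωₙ = 1.6, so ζ = 1.6/(2·4) = 0.2.

ζ = 0.2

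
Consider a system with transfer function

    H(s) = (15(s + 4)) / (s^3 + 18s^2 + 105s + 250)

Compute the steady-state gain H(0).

Set s = 0: H(0) = (60) / (250) = 6/25.

H(0) = 6/25 ≈ 0.2400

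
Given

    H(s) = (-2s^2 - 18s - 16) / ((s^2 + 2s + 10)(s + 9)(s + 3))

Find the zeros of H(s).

s = -8, -1

Set the numerator to zero: -2s^2 - 18s - 16 = 0, i.e. -2·(s^2 + 9s + 8) = 0.
Factoring: (s + 8)(s + 1) = 0.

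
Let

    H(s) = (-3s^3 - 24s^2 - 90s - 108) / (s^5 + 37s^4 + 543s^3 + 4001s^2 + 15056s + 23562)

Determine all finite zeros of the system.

Set the numerator to zero: -3s^3 - 24s^2 - 90s - 108 = 0, i.e. -3·(s^3 + 8s^2 + 30s + 36) = 0.
Factoring: (s + 2)(s^2 + 6s + 18) = 0.

s = -2, -3 ± 3j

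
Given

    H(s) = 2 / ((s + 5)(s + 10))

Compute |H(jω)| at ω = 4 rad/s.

Substitute s = j4: numerator = 2, denominator = 34 + j60.
|H(j4)| = |2| / |34 + j60| = 2 / 68.964 ≈ 0.02900.

|H(j4)| ≈ 0.02900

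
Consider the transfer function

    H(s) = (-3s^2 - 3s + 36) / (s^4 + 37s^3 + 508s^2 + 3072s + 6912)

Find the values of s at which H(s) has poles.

The poles are the roots of the denominator s^4 + 37s^3 + 508s^2 + 3072s + 6912 = 0.
Trying s = -8: the polynomial evaluates to 0, so (s + 8) is a factor.
Dividing out leaves s^3 + 29s^2 + 276s + 864 = 0.
This factors further as (s + 9)(s + 12)(s + 8) = 0.

s = -8, -9, -12, -8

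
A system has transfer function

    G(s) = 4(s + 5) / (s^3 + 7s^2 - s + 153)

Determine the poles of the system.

s = 1 ± 4j, -9

The poles are the roots of the denominator s^3 + 7s^2 - s + 153 = 0.
Trying s = -9: the polynomial evaluates to 0, so (s + 9) is a factor.
Dividing out leaves s^2 - 2s + 17 = 0.
The quadratic formula then gives s = 1 ± 4j.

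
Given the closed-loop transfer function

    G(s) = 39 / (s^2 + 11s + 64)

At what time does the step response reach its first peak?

Comparing s^2 + 11s + 64 to s^2 + 2ζωₙs + ωₙ²: ωₙ = 8 rad/s and ζ = 11/(2·8) = 0.6875.
ζωₙ = 11/2 = 5.5, so ω_d = ωₙ√(1−ζ²) = √(ωₙ² − (ζωₙ)²) = √(64 − 5.5²) = √33.75 ≈ 5.809 rad/s.
t_p = π/ω_d = π/5.809 ≈ 0.5408 s.

t_p ≈ 0.5408 s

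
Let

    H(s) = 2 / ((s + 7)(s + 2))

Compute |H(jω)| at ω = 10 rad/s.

|H(j10)| ≈ 0.01607

Substitute s = j10: numerator = 2, denominator = -86 + j90.
|H(j10)| = |2| / |-86 + j90| = 2 / 124.48 ≈ 0.01607.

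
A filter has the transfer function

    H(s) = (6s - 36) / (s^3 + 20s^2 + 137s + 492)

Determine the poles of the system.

The poles are the roots of the denominator s^3 + 20s^2 + 137s + 492 = 0.
Trying s = -12: the polynomial evaluates to 0, so (s + 12) is a factor.
Dividing out leaves s^2 + 8s + 41 = 0.
The quadratic formula then gives s = -4 ± 5j.

s = -4 ± 5j, -12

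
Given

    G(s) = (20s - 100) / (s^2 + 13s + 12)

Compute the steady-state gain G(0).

G(0) = -25/3 ≈ -8.333

Set s = 0: G(0) = (-100) / (12) = -25/3.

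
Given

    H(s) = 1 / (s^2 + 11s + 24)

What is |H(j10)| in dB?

Substitute s = j10: numerator = 1, denominator = -76 + j110.
|H(j10)| = |1| / |-76 + j110| = 1 / 133.70 ≈ 0.007479.
In decibels: 20·log₁₀(0.007479) ≈ -42.5 dB.

|H(j10)|_dB ≈ -42.5 dB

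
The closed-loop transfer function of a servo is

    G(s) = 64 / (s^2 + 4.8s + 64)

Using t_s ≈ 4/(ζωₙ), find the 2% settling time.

Comparing s^2 + 4.8s + 64 to s^2 + 2ζωₙs + ωₙ²: ωₙ = 8 rad/s and ζ = 4.8/(2·8) = 0.3.
ζωₙ = 4.8/2 = 2.4, so t_s ≈ 4/(ζωₙ) = 4/2.4 ≈ 1.667 s.

t_s ≈ 1.667 s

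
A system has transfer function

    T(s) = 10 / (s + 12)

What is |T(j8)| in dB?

|T(j8)|_dB ≈ -3.18 dB

Substitute s = j8: numerator = 10, denominator = 12 + j8.
|T(j8)| = |10| / |12 + j8| = 10 / 14.422 ≈ 0.6934.
In decibels: 20·log₁₀(0.6934) ≈ -3.18 dB.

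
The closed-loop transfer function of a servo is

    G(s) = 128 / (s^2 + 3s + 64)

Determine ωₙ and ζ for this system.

ωₙ = 8 rad/s, ζ = 0.1875

Compare the denominator to the standard form s^2 + 2ζωₙs + ωₙ².
ωₙ² = 64, so ωₙ = 8 rad/s.
2ζωₙ = 3, so ζ = 3/(2·8) = 0.1875.
With ζ = 0.1875 the response is underdamped.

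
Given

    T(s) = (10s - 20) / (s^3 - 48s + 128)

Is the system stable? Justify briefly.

The denominator s^3 - 48s + 128 factors as (s - 4)^2(s + 8), giving poles at s = 4, 4, -8.
Since the pole(s) at s = 4, 4 lie in the right half-plane, the system is unstable.

unstable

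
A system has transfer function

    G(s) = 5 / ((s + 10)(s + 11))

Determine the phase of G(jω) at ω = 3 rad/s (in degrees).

∠G(j3) ≈ -31.95°

At s = j3: numerator = 5, denominator = 101 + j63.
∠G = ∠num − ∠den = 0° − (31.954°) = -31.95°.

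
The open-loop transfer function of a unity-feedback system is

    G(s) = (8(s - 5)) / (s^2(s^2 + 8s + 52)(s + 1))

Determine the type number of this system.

The denominator has 2 factors of s at the origin (free integrators), so this is a Type 2 system.

Type 2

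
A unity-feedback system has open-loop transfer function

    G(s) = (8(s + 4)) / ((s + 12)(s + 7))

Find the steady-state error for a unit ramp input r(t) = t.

G(s) has no poles at the origin.
This is a Type 0 system; Kv = lim_{s→0} s·G(s) = 0, so the steady-state error for a ramp input is infinite.

e_ss = ∞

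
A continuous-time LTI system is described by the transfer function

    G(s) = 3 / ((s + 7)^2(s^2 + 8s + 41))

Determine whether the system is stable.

The poles can be read from the denominator factors: s = -7, -4 + 5j, -4 - 5j, -7.
Since all poles lie strictly in the left half-plane, the system is stable.

stable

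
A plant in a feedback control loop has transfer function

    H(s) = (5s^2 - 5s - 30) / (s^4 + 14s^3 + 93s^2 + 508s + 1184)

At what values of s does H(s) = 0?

s = -2, 3

Set the numerator to zero: 5s^2 - 5s - 30 = 0, i.e. 5·(s^2 - s - 6) = 0.
Factoring: (s + 2)(s - 3) = 0.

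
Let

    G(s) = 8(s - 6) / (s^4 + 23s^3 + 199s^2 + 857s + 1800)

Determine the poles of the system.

s = -9, -8, -3 + 4j, -3 - 4j

The poles are the roots of the denominator s^4 + 23s^3 + 199s^2 + 857s + 1800 = 0.
Trying s = -9: the polynomial evaluates to 0, so (s + 9) is a factor.
Dividing out leaves s^3 + 14s^2 + 73s + 200 = 0.
This factors further as (s + 8)(s^2 + 6s + 25) = 0.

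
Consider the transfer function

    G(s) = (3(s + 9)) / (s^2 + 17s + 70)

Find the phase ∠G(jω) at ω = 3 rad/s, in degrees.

∠G(j3) ≈ -21.46°

At s = j3: numerator = 27 + j9, denominator = 61 + j51.
∠G = ∠num − ∠den = 18.435° − (39.898°) = -21.46°.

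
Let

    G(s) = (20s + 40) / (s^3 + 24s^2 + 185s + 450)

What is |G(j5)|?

Substitute s = j5: numerator = 40 + j100, denominator = -150 + j800.
|G(j5)| = |40 + j100| / |-150 + j800| = 107.70 / 813.94 ≈ 0.1323.

|G(j5)| ≈ 0.1323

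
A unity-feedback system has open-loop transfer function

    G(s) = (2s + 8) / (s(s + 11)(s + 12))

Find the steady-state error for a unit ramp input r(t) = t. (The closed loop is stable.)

G(s) has one pole at the origin.
This is a Type 1 system. Kv = lim_{s→0} s·G(s) = 8/132 = 2/33.
e_ss = 1/Kv = 1/(2/33) = 33/2 ≈ 16.50.

e_ss = 16.50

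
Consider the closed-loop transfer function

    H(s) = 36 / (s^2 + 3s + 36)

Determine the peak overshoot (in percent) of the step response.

Comparing s^2 + 3s + 36 to s^2 + 2ζωₙs + ωₙ²: ωₙ = 6 rad/s and ζ = 3/(2·6) = 0.25.
%OS = 100·exp(−πζ/√(1−ζ²)) = 100·exp(−π·0.25/√(1−0.25²)) ≈ 44.4%.

%OS ≈ 44.4%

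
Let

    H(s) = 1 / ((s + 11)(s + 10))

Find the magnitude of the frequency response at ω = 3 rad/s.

Substitute s = j3: numerator = 1, denominator = 101 + j63.
|H(j3)| = |1| / |101 + j63| = 1 / 119.04 ≈ 0.008401.

|H(j3)| ≈ 0.008401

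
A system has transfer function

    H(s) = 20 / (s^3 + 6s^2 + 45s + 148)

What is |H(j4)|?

|H(j4)| ≈ 0.1573

Substitute s = j4: numerator = 20, denominator = 52 + j116.
|H(j4)| = |20| / |52 + j116| = 20 / 127.12 ≈ 0.1573.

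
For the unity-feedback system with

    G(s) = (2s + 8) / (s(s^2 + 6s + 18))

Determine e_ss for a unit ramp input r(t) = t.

e_ss = 2.250

G(s) has one pole at the origin.
This is a Type 1 system. Kv = lim_{s→0} s·G(s) = 8/18 = 4/9.
e_ss = 1/Kv = 1/(4/9) = 9/4 ≈ 2.250.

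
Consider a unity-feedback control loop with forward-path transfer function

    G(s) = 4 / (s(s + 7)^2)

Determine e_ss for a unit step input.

G(s) has one pole at the origin.
This is a Type 1 system; for a step input the steady-state error is zero.

e_ss = 0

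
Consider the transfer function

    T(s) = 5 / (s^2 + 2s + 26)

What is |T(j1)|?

|T(j1)| ≈ 0.1994

Substitute s = j1: numerator = 5, denominator = 25 + j2.
|T(j1)| = |5| / |25 + j2| = 5 / 25.080 ≈ 0.1994.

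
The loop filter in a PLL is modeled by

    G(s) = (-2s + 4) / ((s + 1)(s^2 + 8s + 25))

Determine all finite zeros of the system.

s = 2

Set the numerator to zero: -2s + 4 = 0, i.e. -2·(s - 2) = 0.
So s = 2.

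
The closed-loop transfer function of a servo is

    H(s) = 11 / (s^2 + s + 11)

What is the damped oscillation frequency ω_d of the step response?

ω_d ≈ 3.279 rad/s

Comparing s^2 + s + 11 to s^2 + 2ζωₙs + ωₙ²: ωₙ = √11 ≈ 3.317 rad/s and ζ = 1/(2·√11) ≈ 0.1508.
ζωₙ = 1/2 = 0.5, so ω_d = ωₙ√(1−ζ²) = √(ωₙ² − (ζωₙ)²) = √(11 − 0.5²) = √10.75 ≈ 3.279 rad/s.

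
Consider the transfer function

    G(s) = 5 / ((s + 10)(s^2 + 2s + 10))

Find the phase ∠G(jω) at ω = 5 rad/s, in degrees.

∠G(j5) ≈ -172.9°

At s = j5: numerator = 5, denominator = -200 + j25.
∠G = ∠num − ∠den = 0° − (172.87°) = -172.9°.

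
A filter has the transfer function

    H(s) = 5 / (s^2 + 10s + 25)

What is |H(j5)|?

Substitute s = j5: numerator = 5, denominator = j50.
|H(j5)| = |5| / |j50| = 5 / 50 = 0.1000.

|H(j5)| = 0.1000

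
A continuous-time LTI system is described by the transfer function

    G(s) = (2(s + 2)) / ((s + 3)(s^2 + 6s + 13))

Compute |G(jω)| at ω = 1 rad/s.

|G(j1)| ≈ 0.1054

Substitute s = j1: numerator = 4 + j2, denominator = 30 + j30.
|G(j1)| = |4 + j2| / |30 + j30| = 4.4721 / 42.426 ≈ 0.1054.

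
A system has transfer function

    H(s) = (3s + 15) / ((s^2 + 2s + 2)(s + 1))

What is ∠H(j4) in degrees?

∠H(j4) ≈ 172.4°

At s = j4: numerator = 15 + j12, denominator = -46 - j48.
∠H = ∠num − ∠den = 38.660° − (-133.78°) = 172.4°.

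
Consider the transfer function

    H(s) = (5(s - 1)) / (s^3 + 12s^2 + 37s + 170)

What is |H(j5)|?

Substitute s = j5: numerator = -5 + j25, denominator = -130 + j60.
|H(j5)| = |-5 + j25| / |-130 + j60| = 25.495 / 143.18 ≈ 0.1781.

|H(j5)| ≈ 0.1781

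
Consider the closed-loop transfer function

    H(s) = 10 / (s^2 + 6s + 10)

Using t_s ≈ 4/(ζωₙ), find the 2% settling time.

Comparing s^2 + 6s + 10 to s^2 + 2ζωₙs + ωₙ²: ωₙ = √10 ≈ 3.162 rad/s and ζ = 6/(2·√10) ≈ 0.9487.
ζωₙ = 6/2 = 3, so t_s ≈ 4/(ζωₙ) = 4/3 ≈ 1.333 s.

t_s ≈ 1.333 s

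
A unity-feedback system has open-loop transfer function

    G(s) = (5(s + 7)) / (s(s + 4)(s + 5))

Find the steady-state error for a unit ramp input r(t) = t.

e_ss = 0.5714

G(s) has one pole at the origin.
This is a Type 1 system. Kv = lim_{s→0} s·G(s) = 35/20 = 7/4.
e_ss = 1/Kv = 1/(7/4) = 4/7 ≈ 0.5714.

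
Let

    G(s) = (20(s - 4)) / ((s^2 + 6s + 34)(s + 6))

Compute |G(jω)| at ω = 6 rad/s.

|G(j6)| ≈ 0.4714

Substitute s = j6: numerator = -80 + j120, denominator = -228 + j204.
|G(j6)| = |-80 + j120| / |-228 + j204| = 144.22 / 305.94 ≈ 0.4714.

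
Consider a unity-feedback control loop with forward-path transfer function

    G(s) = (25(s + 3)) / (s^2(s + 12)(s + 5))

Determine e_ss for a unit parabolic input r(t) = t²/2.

G(s) has 2 poles at the origin.
This is a Type 2 system. Ka = lim_{s→0} s^2·G(s) = 75/60 = 5/4.
e_ss = 1/Ka = 1/(5/4) = 4/5 ≈ 0.8000.

e_ss = 0.8000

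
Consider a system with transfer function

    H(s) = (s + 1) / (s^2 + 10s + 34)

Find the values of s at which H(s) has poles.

The poles are the roots of the denominator s^2 + 10s + 34 = 0.
Using the quadratic formula: s = (-10 ± √(-36))/2 = -5 ± 3j.

s = -5 ± 3j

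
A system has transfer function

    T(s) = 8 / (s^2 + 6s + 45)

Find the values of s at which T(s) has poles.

The poles are the roots of the denominator s^2 + 6s + 45 = 0.
Using the quadratic formula: s = (-6 ± √(-144))/2 = -3 ± 6j.

s = -3 ± 6j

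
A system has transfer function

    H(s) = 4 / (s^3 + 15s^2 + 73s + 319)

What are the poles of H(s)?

s = -2 ± 5j, -11

The poles are the roots of the denominator s^3 + 15s^2 + 73s + 319 = 0.
Trying s = -11: the polynomial evaluates to 0, so (s + 11) is a factor.
Dividing out leaves s^2 + 4s + 29 = 0.
The quadratic formula then gives s = -2 ± 5j.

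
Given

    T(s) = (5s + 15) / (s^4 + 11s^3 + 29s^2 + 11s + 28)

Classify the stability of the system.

marginally stable

The denominator s^4 + 11s^3 + 29s^2 + 11s + 28 factors as (s^2 + 1)(s + 7)(s + 4), giving poles at s = ±j, -7, -4.
Since the simple pole(s) at s = j, -j lie on the jω-axis with none in the right half-plane, the system is marginally stable.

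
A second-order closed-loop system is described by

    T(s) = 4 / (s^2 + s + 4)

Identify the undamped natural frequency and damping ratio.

Compare the denominator to the standard form s^2 + 2ζωₙs + ωₙ².
ωₙ² = 4, so ωₙ = 2 rad/s.
2ζωₙ = 1, so ζ = 1/(2·2) = 0.25.

ωₙ = 2 rad/s, ζ = 0.25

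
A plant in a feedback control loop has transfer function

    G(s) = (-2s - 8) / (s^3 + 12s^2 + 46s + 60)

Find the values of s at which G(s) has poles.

s = -3 + j, -3 - j, -6

The poles are the roots of the denominator s^3 + 12s^2 + 46s + 60 = 0.
Trying s = -6: the polynomial evaluates to 0, so (s + 6) is a factor.
Dividing out leaves s^2 + 6s + 10 = 0.
The quadratic formula then gives s = -3 ± 1j.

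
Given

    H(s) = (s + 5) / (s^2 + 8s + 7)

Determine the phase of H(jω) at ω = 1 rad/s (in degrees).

At s = j1: numerator = 5 + j1, denominator = 6 + j8.
∠H = ∠num − ∠den = 11.310° − (53.130°) = -41.82°.

∠H(j1) ≈ -41.82°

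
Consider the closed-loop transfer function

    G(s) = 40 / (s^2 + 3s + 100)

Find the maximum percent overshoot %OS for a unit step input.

Comparing s^2 + 3s + 100 to s^2 + 2ζωₙs + ωₙ²: ωₙ = 10 rad/s and ζ = 3/(2·10) = 0.15.
%OS = 100·exp(−πζ/√(1−ζ²)) = 100·exp(−π·0.15/√(1−0.15²)) ≈ 62.1%.

%OS ≈ 62.1%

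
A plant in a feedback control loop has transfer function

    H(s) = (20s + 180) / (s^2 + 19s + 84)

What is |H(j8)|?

|H(j8)| ≈ 1.571

Substitute s = j8: numerator = 180 + j160, denominator = 20 + j152.
|H(j8)| = |180 + j160| / |20 + j152| = 240.83 / 153.31 ≈ 1.571.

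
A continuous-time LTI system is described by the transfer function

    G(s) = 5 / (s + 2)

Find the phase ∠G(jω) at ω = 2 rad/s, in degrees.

∠G(j2) ≈ -45°

At s = j2: numerator = 5, denominator = 2 + j2.
∠G = ∠num − ∠den = 0° − (45°) = -45°.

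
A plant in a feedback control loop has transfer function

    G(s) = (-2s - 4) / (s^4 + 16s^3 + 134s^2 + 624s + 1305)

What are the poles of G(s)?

s = -3 + 6j, -3 - 6j, -5 + 2j, -5 - 2j

The poles are the roots of the denominator s^4 + 16s^3 + 134s^2 + 624s + 1305 = 0.
No real roots exist; factor into two real quadratics: (s^2 + 6s + 45)(s^2 + 10s + 29) = 0.
Each quadratic gives a conjugate pair via the quadratic formula.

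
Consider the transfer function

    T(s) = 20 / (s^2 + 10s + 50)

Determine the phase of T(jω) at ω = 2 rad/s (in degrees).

At s = j2: numerator = 20, denominator = 46 + j20.
∠T = ∠num − ∠den = 0° − (23.499°) = -23.50°.

∠T(j2) ≈ -23.50°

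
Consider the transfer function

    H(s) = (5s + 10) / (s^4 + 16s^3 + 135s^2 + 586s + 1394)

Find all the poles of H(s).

The poles are the roots of the denominator s^4 + 16s^3 + 135s^2 + 586s + 1394 = 0.
No real roots exist; factor into two real quadratics: (s^2 + 10s + 41)(s^2 + 6s + 34) = 0.
Each quadratic gives a conjugate pair via the quadratic formula.

s = -5 + 4j, -5 - 4j, -3 + 5j, -3 - 5j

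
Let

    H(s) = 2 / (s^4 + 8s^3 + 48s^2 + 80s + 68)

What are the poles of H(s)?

s = -1 ± j, -3 ± 5j

The poles are the roots of the denominator s^4 + 8s^3 + 48s^2 + 80s + 68 = 0.
No real roots exist; factor into two real quadratics: (s^2 + 2s + 2)(s^2 + 6s + 34) = 0.
Each quadratic gives a conjugate pair via the quadratic formula.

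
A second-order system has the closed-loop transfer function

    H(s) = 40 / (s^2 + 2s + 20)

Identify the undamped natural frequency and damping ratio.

Compare the denominator to the standard form s^2 + 2ζωₙs + ωₙ².
ωₙ² = 20, so ωₙ = √20 ≈ 4.472 rad/s.
2ζωₙ = 2, so ζ = 2/(2·√20) ≈ 0.2236.
With ζ = 0.2236 the response is underdamped.

ωₙ ≈ 4.472 rad/s, ζ ≈ 0.2236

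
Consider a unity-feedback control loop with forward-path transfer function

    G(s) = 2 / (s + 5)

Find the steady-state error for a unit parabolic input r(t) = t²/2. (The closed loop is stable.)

e_ss = ∞

G(s) has no poles at the origin.
This is a Type 0 system; Ka = lim_{s→0} s^2·G(s) = 0, so the steady-state error for a parabola input is infinite.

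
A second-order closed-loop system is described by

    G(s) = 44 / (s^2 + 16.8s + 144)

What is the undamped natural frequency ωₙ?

Compare the denominator to the standard form s^2 + 2ζωₙs + ωₙ².
ωₙ² = 144, so ωₙ = 12 rad/s.

ωₙ = 12 rad/s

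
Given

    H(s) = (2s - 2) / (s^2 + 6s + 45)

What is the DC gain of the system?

H(0) = -2/45 ≈ -0.04444

Set s = 0: H(0) = (-2) / (45) = -2/45.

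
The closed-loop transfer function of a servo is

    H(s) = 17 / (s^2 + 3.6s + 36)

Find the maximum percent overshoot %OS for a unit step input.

Comparing s^2 + 3.6s + 36 to s^2 + 2ζωₙs + ωₙ²: ωₙ = 6 rad/s and ζ = 3.6/(2·6) = 0.3.
%OS = 100·exp(−πζ/√(1−ζ²)) = 100·exp(−π·0.3/√(1−0.3²)) ≈ 37.2%.

%OS ≈ 37.2%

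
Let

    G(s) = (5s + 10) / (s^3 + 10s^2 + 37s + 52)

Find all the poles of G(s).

s = -3 + 2j, -3 - 2j, -4

The poles are the roots of the denominator s^3 + 10s^2 + 37s + 52 = 0.
Trying s = -4: the polynomial evaluates to 0, so (s + 4) is a factor.
Dividing out leaves s^2 + 6s + 13 = 0.
The quadratic formula then gives s = -3 ± 2j.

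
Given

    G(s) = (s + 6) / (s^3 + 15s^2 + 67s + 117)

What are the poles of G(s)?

The poles are the roots of the denominator s^3 + 15s^2 + 67s + 117 = 0.
Trying s = -9: the polynomial evaluates to 0, so (s + 9) is a factor.
Dividing out leaves s^2 + 6s + 13 = 0.
The quadratic formula then gives s = -3 ± 2j.

s = -3 ± 2j, -9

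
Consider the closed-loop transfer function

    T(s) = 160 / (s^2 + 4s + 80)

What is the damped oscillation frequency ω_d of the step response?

Comparing s^2 + 4s + 80 to s^2 + 2ζωₙs + ωₙ²: ωₙ = √80 ≈ 8.944 rad/s and ζ = 4/(2·√80) ≈ 0.2236.
ζωₙ = 4/2 = 2, so ω_d = ωₙ√(1−ζ²) = √(ωₙ² − (ζωₙ)²) = √(80 − 2²) = √76 ≈ 8.718 rad/s.

ω_d ≈ 8.718 rad/s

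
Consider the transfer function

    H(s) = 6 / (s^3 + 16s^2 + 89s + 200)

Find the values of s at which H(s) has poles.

s = -4 ± 3j, -8

The poles are the roots of the denominator s^3 + 16s^2 + 89s + 200 = 0.
Trying s = -8: the polynomial evaluates to 0, so (s + 8) is a factor.
Dividing out leaves s^2 + 8s + 25 = 0.
The quadratic formula then gives s = -4 ± 3j.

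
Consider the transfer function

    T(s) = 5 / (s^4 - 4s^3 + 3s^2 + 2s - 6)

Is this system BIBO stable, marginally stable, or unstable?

The denominator s^4 - 4s^3 + 3s^2 + 2s - 6 factors as (s + 1)(s - 3)(s^2 - 2s + 2), giving poles at s = -1, 3, 1 + j, 1 - j.
Since the pole(s) at s = 3, 1 + j, 1 - j lie in the right half-plane, the system is unstable.

unstable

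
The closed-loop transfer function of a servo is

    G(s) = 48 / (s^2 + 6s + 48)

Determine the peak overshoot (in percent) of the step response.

Comparing s^2 + 6s + 48 to s^2 + 2ζωₙs + ωₙ²: ωₙ = √48 ≈ 6.928 rad/s and ζ = 6/(2·√48) ≈ 0.4330.
%OS = 100·exp(−πζ/√(1−ζ²)) = 100·exp(−π·0.4330/√(1−0.4330²)) ≈ 22.1%.

%OS ≈ 22.1%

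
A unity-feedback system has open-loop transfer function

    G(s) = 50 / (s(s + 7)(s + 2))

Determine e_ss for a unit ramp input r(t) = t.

e_ss = 0.2800

G(s) has one pole at the origin.
This is a Type 1 system. Kv = lim_{s→0} s·G(s) = 50/14 = 25/7.
e_ss = 1/Kv = 1/(25/7) = 7/25 ≈ 0.2800.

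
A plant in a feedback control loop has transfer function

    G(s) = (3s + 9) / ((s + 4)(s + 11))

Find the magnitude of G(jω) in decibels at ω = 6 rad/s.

Substitute s = j6: numerator = 9 + j18, denominator = 8 + j90.
|G(j6)| = |9 + j18| / |8 + j90| = 20.125 / 90.355 ≈ 0.2227.
In decibels: 20·log₁₀(0.2227) ≈ -13.0 dB.

|G(j6)|_dB ≈ -13.0 dB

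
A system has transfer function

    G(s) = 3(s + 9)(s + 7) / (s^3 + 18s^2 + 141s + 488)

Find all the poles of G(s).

The poles are the roots of the denominator s^3 + 18s^2 + 141s + 488 = 0.
Trying s = -8: the polynomial evaluates to 0, so (s + 8) is a factor.
Dividing out leaves s^2 + 10s + 61 = 0.
The quadratic formula then gives s = -5 ± 6j.

s = -5 ± 6j, -8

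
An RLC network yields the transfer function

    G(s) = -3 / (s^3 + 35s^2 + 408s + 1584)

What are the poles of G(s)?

s = -12, -11, -12

The poles are the roots of the denominator s^3 + 35s^2 + 408s + 1584 = 0.
Trying s = -12: the polynomial evaluates to 0, so (s + 12) is a factor.
Dividing out leaves s^2 + 23s + 132 = 0.
Factoring the quadratic: (s + 11)(s + 12) = 0.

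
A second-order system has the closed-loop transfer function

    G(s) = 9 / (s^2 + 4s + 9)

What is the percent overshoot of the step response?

Comparing s^2 + 4s + 9 to s^2 + 2ζωₙs + ωₙ²: ωₙ = 3 rad/s and ζ = 4/(2·3) ≈ 0.6667.
%OS = 100·exp(−πζ/√(1−ζ²)) = 100·exp(−π·0.6667/√(1−0.6667²)) ≈ 6.02%.

%OS ≈ 6.02%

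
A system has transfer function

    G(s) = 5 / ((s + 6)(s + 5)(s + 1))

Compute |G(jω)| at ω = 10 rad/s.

|G(j10)| ≈ 0.003816

Substitute s = j10: numerator = 5, denominator = -1170 - j590.
|G(j10)| = |5| / |-1170 - j590| = 5 / 1310.3 ≈ 0.003816.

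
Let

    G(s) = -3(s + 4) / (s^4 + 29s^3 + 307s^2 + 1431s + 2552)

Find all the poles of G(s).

s = -5 ± 2j, -8, -11

The poles are the roots of the denominator s^4 + 29s^3 + 307s^2 + 1431s + 2552 = 0.
Trying s = -8: the polynomial evaluates to 0, so (s + 8) is a factor.
Dividing out leaves s^3 + 21s^2 + 139s + 319 = 0.
This factors further as (s^2 + 10s + 29)(s + 11) = 0.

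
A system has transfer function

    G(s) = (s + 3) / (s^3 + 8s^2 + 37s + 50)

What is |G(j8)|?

|G(j8)| ≈ 0.01675

Substitute s = j8: numerator = 3 + j8, denominator = -462 - j216.
|G(j8)| = |3 + j8| / |-462 - j216| = 8.5440 / 510 ≈ 0.01675.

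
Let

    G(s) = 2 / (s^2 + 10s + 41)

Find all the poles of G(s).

s = -5 ± 4j

The poles are the roots of the denominator s^2 + 10s + 41 = 0.
Using the quadratic formula: s = (-10 ± √(-64))/2 = -5 ± 4j.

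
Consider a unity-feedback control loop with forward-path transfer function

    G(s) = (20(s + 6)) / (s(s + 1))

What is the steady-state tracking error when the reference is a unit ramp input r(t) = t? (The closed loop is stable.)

G(s) has one pole at the origin.
This is a Type 1 system. Kv = lim_{s→0} s·G(s) = 120/1.
e_ss = 1/Kv = 1/(120) = 1/120 ≈ 0.008333.

e_ss = 0.008333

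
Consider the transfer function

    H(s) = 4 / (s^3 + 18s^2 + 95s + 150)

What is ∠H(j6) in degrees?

At s = j6: numerator = 4, denominator = -498 + j354.
∠H = ∠num − ∠den = 0° − (144.59°) = -144.6°.

∠H(j6) ≈ -144.6°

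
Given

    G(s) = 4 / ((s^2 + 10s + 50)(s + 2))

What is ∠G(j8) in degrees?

At s = j8: numerator = 4, denominator = -668 + j48.
∠G = ∠num − ∠den = 0° − (175.89°) = -175.9°.

∠G(j8) ≈ -175.9°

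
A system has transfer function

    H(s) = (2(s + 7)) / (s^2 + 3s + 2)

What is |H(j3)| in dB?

Substitute s = j3: numerator = 14 + j6, denominator = -7 + j9.
|H(j3)| = |14 + j6| / |-7 + j9| = 15.232 / 11.402 ≈ 1.336.
In decibels: 20·log₁₀(1.336) ≈ 2.52 dB.

|H(j3)|_dB ≈ 2.52 dB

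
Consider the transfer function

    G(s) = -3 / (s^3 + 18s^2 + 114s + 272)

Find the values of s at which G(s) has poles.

The poles are the roots of the denominator s^3 + 18s^2 + 114s + 272 = 0.
Trying s = -8: the polynomial evaluates to 0, so (s + 8) is a factor.
Dividing out leaves s^2 + 10s + 34 = 0.
The quadratic formula then gives s = -5 ± 3j.

s = -5 + 3j, -5 - 3j, -8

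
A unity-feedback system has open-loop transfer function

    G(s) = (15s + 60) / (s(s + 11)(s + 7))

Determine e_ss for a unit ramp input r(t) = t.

G(s) has one pole at the origin.
This is a Type 1 system. Kv = lim_{s→0} s·G(s) = 60/77.
e_ss = 1/Kv = 1/(60/77) = 77/60 ≈ 1.283.

e_ss = 1.283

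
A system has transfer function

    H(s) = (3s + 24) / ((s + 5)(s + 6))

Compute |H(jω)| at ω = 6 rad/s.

Substitute s = j6: numerator = 24 + j18, denominator = -6 + j66.
|H(j6)| = |24 + j18| / |-6 + j66| = 30 / 66.272 ≈ 0.4527.

|H(j6)| ≈ 0.4527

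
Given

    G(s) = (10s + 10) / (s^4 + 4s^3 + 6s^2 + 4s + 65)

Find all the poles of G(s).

The poles are the roots of the denominator s^4 + 4s^3 + 6s^2 + 4s + 65 = 0.
No real roots exist; factor into two real quadratics: (s^2 - 2s + 5)(s^2 + 6s + 13) = 0.
Each quadratic gives a conjugate pair via the quadratic formula.

s = 1 ± 2j, -3 ± 2j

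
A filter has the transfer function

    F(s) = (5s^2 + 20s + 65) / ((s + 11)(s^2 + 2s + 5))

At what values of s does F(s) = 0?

Set the numerator to zero: 5s^2 + 20s + 65 = 0, i.e. 5·(s^2 + 4s + 13) = 0.
Factoring: (s^2 + 4s + 13) = 0.

s = -2 ± 3j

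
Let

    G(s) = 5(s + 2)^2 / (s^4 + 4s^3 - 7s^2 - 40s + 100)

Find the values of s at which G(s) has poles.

The poles are the roots of the denominator s^4 + 4s^3 - 7s^2 - 40s + 100 = 0.
No real roots exist; factor into two real quadratics: (s^2 - 4s + 5)(s^2 + 8s + 20) = 0.
Each quadratic gives a conjugate pair via the quadratic formula.

s = 2 ± j, -4 ± 2j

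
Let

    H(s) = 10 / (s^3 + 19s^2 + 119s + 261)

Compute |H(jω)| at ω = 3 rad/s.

Substitute s = j3: numerator = 10, denominator = 90 + j330.
|H(j3)| = |10| / |90 + j330| = 10 / 342.05 ≈ 0.02924.

|H(j3)| ≈ 0.02924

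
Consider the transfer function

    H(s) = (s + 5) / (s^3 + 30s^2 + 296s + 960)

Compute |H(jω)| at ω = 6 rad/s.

Substitute s = j6: numerator = 5 + j6, denominator = -120 + j1560.
|H(j6)| = |5 + j6| / |-120 + j1560| = 7.8102 / 1564.6 ≈ 0.004992.

|H(j6)| ≈ 0.004992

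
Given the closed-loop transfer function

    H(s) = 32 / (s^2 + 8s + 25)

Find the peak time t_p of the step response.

Comparing s^2 + 8s + 25 to s^2 + 2ζωₙs + ωₙ²: ωₙ = 5 rad/s and ζ = 8/(2·5) = 0.8.
ζωₙ = 8/2 = 4, so ω_d = ωₙ√(1−ζ²) = √(ωₙ² − (ζωₙ)²) = √(25 − 4²) = √9 = 3 rad/s.
t_p = π/ω_d = π/3 ≈ 1.047 s.

t_p ≈ 1.047 s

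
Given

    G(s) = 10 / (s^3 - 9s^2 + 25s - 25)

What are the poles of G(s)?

s = 2 ± j, 5

The poles are the roots of the denominator s^3 - 9s^2 + 25s - 25 = 0.
Trying s = 5: the polynomial evaluates to 0, so (s - 5) is a factor.
Dividing out leaves s^2 - 4s + 5 = 0.
The quadratic formula then gives s = 2 ± 1j.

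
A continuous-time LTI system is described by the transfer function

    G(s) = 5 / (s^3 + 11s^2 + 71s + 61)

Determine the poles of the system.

The poles are the roots of the denominator s^3 + 11s^2 + 71s + 61 = 0.
Trying s = -1: the polynomial evaluates to 0, so (s + 1) is a factor.
Dividing out leaves s^2 + 10s + 61 = 0.
The quadratic formula then gives s = -5 ± 6j.

s = -5 ± 6j, -1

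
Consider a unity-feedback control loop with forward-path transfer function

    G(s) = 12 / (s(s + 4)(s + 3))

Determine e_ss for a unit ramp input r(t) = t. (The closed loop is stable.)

G(s) has one pole at the origin.
This is a Type 1 system. Kv = lim_{s→0} s·G(s) = 12/12 = 1.
e_ss = 1/Kv = 1/(1) = 1.

e_ss = 1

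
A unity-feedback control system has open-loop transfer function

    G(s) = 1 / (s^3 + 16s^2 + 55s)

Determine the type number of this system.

Type 1

Factor s from the denominator: s^3 + 16s^2 + 55s = s·(s^2 + 16s + 55).
There is 1 pole at the origin, so the system is Type 1.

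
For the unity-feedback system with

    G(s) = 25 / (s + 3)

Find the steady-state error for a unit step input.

G(s) has no poles at the origin.
This is a Type 0 system. Kp = lim_{s→0} G(s) = 25/3.
e_ss = 1/(1 + Kp) = 1/(1 + 25/3) = 3/28 ≈ 0.1071.

e_ss = 0.1071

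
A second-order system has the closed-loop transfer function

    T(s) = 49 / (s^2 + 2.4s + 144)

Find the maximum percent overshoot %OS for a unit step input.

Comparing s^2 + 2.4s + 144 to s^2 + 2ζωₙs + ωₙ²: ωₙ = 12 rad/s and ζ = 2.4/(2·12) = 0.1.
%OS = 100·exp(−πζ/√(1−ζ²)) = 100·exp(−π·0.1/√(1−0.1²)) ≈ 72.9%.

%OS ≈ 72.9%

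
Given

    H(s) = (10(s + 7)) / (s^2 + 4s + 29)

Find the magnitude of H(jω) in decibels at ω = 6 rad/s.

Substitute s = j6: numerator = 70 + j60, denominator = -7 + j24.
|H(j6)| = |70 + j60| / |-7 + j24| = 92.195 / 25 ≈ 3.688.
In decibels: 20·log₁₀(3.688) ≈ 11.3 dB.

|H(j6)|_dB ≈ 11.3 dB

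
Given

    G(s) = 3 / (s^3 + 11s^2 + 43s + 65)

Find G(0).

G(0) = 3/65 ≈ 0.04615

Set s = 0: G(0) = (3) / (65) = 3/65.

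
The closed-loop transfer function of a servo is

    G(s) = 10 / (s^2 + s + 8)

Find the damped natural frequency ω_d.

Comparing s^2 + s + 8 to s^2 + 2ζωₙs + ωₙ²: ωₙ = √8 ≈ 2.828 rad/s and ζ = 1/(2·√8) ≈ 0.1768.
ζωₙ = 1/2 = 0.5, so ω_d = ωₙ√(1−ζ²) = √(ωₙ² − (ζωₙ)²) = √(8 − 0.5²) = √7.75 ≈ 2.784 rad/s.

ω_d ≈ 2.784 rad/s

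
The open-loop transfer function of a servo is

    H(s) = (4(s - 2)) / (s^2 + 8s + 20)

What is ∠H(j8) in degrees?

∠H(j8) ≈ -20.47°

At s = j8: numerator = -8 + j32, denominator = -44 + j64.
∠H = ∠num − ∠den = 104.04° − (124.51°) = -20.47°.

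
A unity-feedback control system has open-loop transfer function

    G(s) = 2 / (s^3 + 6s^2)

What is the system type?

Factor s from the denominator: s^3 + 6s^2 = s^2·(s + 6).
There are 2 poles at the origin, so the system is Type 2.

Type 2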